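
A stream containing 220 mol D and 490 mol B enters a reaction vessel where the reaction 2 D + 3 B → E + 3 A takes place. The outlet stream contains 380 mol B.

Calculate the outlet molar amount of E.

36.7 mol

For B: n = n₀ − 3ξ → 380 = 490 − 3ξ, giving ξ = 36.67 mol.
Outlet amounts (n = n₀ + ν ξ):
  D: 220 − 2(36.67) = 146.7
  B: 490 − 3(36.67) = 380
  E: 0 + 1(36.67) = 36.67
  A: 0 + 3(36.67) = 110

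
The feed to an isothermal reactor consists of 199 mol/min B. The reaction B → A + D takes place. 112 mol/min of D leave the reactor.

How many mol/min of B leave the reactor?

For D: n = n₀ + 1ξ → 112 = 0 + 1ξ, giving ξ = 112 mol/min.
Outlet amounts (n = n₀ + ν ξ):
  B: 199 − 1(112) = 87
  A: 0 + 1(112) = 112
  D: 0 + 1(112) = 112

87 mol/min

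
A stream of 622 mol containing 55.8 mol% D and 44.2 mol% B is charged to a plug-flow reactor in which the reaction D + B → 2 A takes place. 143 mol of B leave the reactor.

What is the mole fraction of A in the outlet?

0.424

For B: n = n₀ − 1ξ → 143 = 274.9 − 1ξ, giving ξ = 131.9 mol.
Outlet amounts (n = n₀ + ν ξ):
  D: 347.1 − 1(131.9) = 215.2
  B: 274.9 − 1(131.9) = 143
  A: 0 + 2(131.9) = 263.8
Total out = 622 mol; y_A = 263.8 / 622 = 0.4242.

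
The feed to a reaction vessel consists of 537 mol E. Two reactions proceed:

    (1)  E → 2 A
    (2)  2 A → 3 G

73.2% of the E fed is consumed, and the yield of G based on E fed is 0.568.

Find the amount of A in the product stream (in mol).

Conversion of E: E consumed = 1ξ₁ = 0.732 × 537 → ξ₁ = 393.1 mol.
Yield of G: 3ξ₂ / 537 = 0.568 → ξ₂ = 101.7 mol.
Outlet amounts (n = n₀ + Σ ν·ξ):
  E: 537 − 1(393.1) = 143.9
  A: 0 + 2(393.1) − 2(101.7) = 582.8
  G: 0 + 3(101.7) = 305

583 mol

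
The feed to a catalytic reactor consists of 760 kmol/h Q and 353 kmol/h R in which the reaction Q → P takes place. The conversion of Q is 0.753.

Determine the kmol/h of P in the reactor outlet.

572 kmol/h

Q reacted = 0.753 × 760 = 572.3 kmol/h; ν_Q = −1, so ξ = 572.3/1 = 572.3 kmol/h.
Outlet amounts (n = n₀ + ν ξ):
  Q: 760 − 1(572.3) = 187.7
  P: 0 + 1(572.3) = 572.3
  R: 353 (inert)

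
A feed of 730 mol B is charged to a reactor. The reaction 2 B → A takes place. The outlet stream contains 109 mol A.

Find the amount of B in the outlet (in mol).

For A: n = n₀ + 1ξ → 109 = 0 + 1ξ, giving ξ = 109 mol.
Outlet amounts (n = n₀ + ν ξ):
  B: 730 − 2(109) = 512
  A: 0 + 1(109) = 109

512 mol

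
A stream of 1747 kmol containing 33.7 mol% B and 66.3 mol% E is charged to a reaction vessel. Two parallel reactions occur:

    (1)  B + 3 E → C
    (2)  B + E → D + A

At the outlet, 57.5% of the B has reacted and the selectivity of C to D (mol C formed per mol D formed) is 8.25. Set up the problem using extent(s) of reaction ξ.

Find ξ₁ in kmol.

ξ₁ = 302 kmol

Conversion of B: B consumed = 0.575 × 588.7 = 338.5 kmol = 1ξ₁ + 1ξ₂.
Selectivity: 1ξ₁ / (1ξ₂) = 8.25 → ξ₁ = 8.25 ξ₂.
Substitute: (1·8.25 + 1) ξ₂ = 338.5 → ξ₂ = 36.6 kmol, ξ₁ = 301.9 kmol.
Outlet amounts (n = n₀ + Σ ν·ξ):
  B: 588.7 − 1(301.9) − 1(36.6) = 250.2
  E: 1158 − 3(301.9) − 1(36.6) = 215.9
  C: 0 + 1(301.9) = 301.9
  D: 0 + 1(36.6) = 36.6
  A: 0 + 1(36.6) = 36.6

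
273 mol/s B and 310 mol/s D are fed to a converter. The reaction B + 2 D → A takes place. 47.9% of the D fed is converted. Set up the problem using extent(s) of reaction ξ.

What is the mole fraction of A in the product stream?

D reacted = 0.479 × 310 = 148.5 mol/s; ν_D = −2, so ξ = 148.5/2 = 74.24 mol/s.
Outlet amounts (n = n₀ + ν ξ):
  B: 273 − 1(74.24) = 198.8
  D: 310 − 2(74.24) = 161.5
  A: 0 + 1(74.24) = 74.24
Total out = 434.5 mol/s; y_A = 74.24 / 434.5 = 0.1709.

0.171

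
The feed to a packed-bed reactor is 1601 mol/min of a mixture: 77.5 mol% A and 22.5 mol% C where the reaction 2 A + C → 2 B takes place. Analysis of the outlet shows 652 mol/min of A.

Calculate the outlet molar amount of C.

For A: n = n₀ − 2ξ → 652 = 1241 − 2ξ, giving ξ = 294.4 mol/min.
Outlet amounts (n = n₀ + ν ξ):
  A: 1241 − 2(294.4) = 652
  C: 360.2 − 1(294.4) = 65.84
  B: 0 + 2(294.4) = 588.8

65.8 mol/min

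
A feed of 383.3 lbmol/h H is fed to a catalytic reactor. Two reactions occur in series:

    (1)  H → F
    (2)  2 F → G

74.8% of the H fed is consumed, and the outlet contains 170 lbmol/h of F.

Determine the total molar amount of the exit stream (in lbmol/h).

Conversion of H: H consumed = 1ξ₁ = 0.748 × 383.3 → ξ₁ = 286.7 lbmol/h.
F balance: n_F = 0 + 1ξ₁ − 2ξ₂ = 170 → ξ₂ = (1·286.7 − 170)/2 = 58.35 lbmol/h.
Outlet amounts (n = n₀ + Σ ν·ξ):
  H: 383.3 − 1(286.7) = 96.59
  F: 0 + 1(286.7) − 2(58.35) = 170
  G: 0 + 1(58.35) = 58.35
Total out = 96.59 + 170 + 58.35 = 324.9 lbmol/h.

325 lbmol/h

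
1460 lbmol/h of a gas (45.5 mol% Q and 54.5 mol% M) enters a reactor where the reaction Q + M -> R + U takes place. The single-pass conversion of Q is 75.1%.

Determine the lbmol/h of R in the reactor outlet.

Q reacted = 0.751 × 664.3 = 498.9 lbmol/h; ν_Q = −1, so ξ = 498.9/1 = 498.9 lbmol/h.
Outlet amounts (n = n₀ + ν ξ):
  Q: 664.3 − 1(498.9) = 165.4
  M: 795.7 − 1(498.9) = 296.8
  R: 0 + 1(498.9) = 498.9
  U: 0 + 1(498.9) = 498.9

499 lbmol/h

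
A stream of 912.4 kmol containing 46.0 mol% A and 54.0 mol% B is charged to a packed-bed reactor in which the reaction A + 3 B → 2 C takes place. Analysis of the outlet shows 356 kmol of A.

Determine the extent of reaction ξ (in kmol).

ξ = 63.7 kmol

For A: n = n₀ − 1ξ → 356 = 419.7 − 1ξ, giving ξ = 63.7 kmol.
Outlet amounts (n = n₀ + ν ξ):
  A: 419.7 − 1(63.7) = 356
  B: 492.7 − 3(63.7) = 301.6
  C: 0 + 2(63.7) = 127.4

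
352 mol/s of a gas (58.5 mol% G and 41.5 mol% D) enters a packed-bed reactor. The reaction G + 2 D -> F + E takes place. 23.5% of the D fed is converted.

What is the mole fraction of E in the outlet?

D reacted = 0.235 × 146.1 = 34.33 mol/s; ν_D = −2, so ξ = 34.33/2 = 17.16 mol/s.
Outlet amounts (n = n₀ + ν ξ):
  G: 205.9 − 1(17.16) = 188.8
  D: 146.1 − 2(17.16) = 111.8
  F: 0 + 1(17.16) = 17.16
  E: 0 + 1(17.16) = 17.16
Total out = 334.8 mol/s; y_E = 17.16 / 334.8 = 0.05126.

0.0513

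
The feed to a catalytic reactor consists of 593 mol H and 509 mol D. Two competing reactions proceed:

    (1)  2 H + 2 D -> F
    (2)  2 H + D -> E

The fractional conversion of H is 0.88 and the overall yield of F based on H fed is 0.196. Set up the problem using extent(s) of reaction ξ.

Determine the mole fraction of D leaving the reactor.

Yield of F: 1ξ₁ / 593 = 0.196 → ξ₁ = 116.2 mol.
Conversion of H: 2ξ₁ + 2ξ₂ = 0.88 × 593 = 521.8 → ξ₂ = 144.7 mol.
Outlet amounts (n = n₀ + Σ ν·ξ):
  H: 593 − 2(116.2) − 2(144.7) = 71.16
  D: 509 − 2(116.2) − 1(144.7) = 131.9
  F: 0 + 1(116.2) = 116.2
  E: 0 + 1(144.7) = 144.7
Total out = 463.9 mol; y_D = 131.9 / 463.9 = 0.2842.

0.284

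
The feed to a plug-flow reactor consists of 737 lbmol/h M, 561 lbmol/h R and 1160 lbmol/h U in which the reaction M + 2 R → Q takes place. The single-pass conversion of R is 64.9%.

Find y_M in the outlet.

0.265

R reacted = 0.649 × 561 = 364.1 lbmol/h; ν_R = −2, so ξ = 364.1/2 = 182 lbmol/h.
Outlet amounts (n = n₀ + ν ξ):
  M: 737 − 1(182) = 555
  R: 561 − 2(182) = 196.9
  Q: 0 + 1(182) = 182
  U: 1160 (inert)
Total out = 2094 lbmol/h; y_M = 555 / 2094 = 0.265.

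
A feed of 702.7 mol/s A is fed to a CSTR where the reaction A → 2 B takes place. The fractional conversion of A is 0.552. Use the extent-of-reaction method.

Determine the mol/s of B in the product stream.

776 mol/s

A reacted = 0.552 × 702.7 = 387.9 mol/s; ν_A = −1, so ξ = 387.9/1 = 387.9 mol/s.
Outlet amounts (n = n₀ + ν ξ):
  A: 702.7 − 1(387.9) = 314.8
  B: 0 + 2(387.9) = 775.8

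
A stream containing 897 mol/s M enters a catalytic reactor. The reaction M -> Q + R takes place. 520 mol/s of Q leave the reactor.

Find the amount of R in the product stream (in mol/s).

520 mol/s

For Q: n = n₀ + 1ξ → 520 = 0 + 1ξ, giving ξ = 520 mol/s.
Outlet amounts (n = n₀ + ν ξ):
  M: 897 − 1(520) = 377
  Q: 0 + 1(520) = 520
  R: 0 + 1(520) = 520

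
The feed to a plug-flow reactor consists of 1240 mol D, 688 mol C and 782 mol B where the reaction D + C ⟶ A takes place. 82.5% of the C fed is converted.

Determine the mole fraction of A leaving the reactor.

C reacted = 0.825 × 688 = 567.6 mol; ν_C = −1, so ξ = 567.6/1 = 567.6 mol.
Outlet amounts (n = n₀ + ν ξ):
  D: 1240 − 1(567.6) = 672.4
  C: 688 − 1(567.6) = 120.4
  A: 0 + 1(567.6) = 567.6
  B: 782 (inert)
Total out = 2142 mol; y_A = 567.6 / 2142 = 0.2649.

0.265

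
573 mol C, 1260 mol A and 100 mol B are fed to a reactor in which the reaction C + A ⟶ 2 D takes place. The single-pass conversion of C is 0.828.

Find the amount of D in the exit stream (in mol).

C reacted = 0.828 × 573 = 474.4 mol; ν_C = −1, so ξ = 474.4/1 = 474.4 mol.
Outlet amounts (n = n₀ + ν ξ):
  C: 573 − 1(474.4) = 98.56
  A: 1260 − 1(474.4) = 785.6
  D: 0 + 2(474.4) = 948.9
  B: 100 (inert)

949 mol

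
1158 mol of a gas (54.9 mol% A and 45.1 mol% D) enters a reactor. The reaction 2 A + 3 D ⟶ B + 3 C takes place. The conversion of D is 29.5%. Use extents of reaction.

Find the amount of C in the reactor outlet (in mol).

D reacted = 0.295 × 522.3 = 154.1 mol; ν_D = −3, so ξ = 154.1/3 = 51.36 mol.
Outlet amounts (n = n₀ + ν ξ):
  A: 635.7 − 2(51.36) = 533
  D: 522.3 − 3(51.36) = 368.2
  B: 0 + 1(51.36) = 51.36
  C: 0 + 3(51.36) = 154.1

154 mol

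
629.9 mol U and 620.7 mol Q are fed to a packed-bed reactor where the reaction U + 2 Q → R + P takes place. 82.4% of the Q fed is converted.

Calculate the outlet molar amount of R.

256 mol

Q reacted = 0.824 × 620.7 = 511.5 mol; ν_Q = −2, so ξ = 511.5/2 = 255.7 mol.
Outlet amounts (n = n₀ + ν ξ):
  U: 629.9 − 1(255.7) = 374.2
  Q: 620.7 − 2(255.7) = 109.2
  R: 0 + 1(255.7) = 255.7
  P: 0 + 1(255.7) = 255.7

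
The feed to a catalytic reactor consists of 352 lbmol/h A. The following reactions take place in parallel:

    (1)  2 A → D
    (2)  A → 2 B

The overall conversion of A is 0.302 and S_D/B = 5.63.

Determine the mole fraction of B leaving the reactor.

0.0296

Conversion of A: A consumed = 0.302 × 352 = 106.3 lbmol/h = 2ξ₁ + 1ξ₂.
Selectivity: 1ξ₁ / (2ξ₂) = 5.63 → ξ₁ = 11.26 ξ₂.
Substitute: (2·11.26 + 1) ξ₂ = 106.3 → ξ₂ = 4.52 lbmol/h, ξ₁ = 50.89 lbmol/h.
Outlet amounts (n = n₀ + Σ ν·ξ):
  A: 352 − 2(50.89) − 1(4.52) = 245.7
  D: 0 + 1(50.89) = 50.89
  B: 0 + 2(4.52) = 9.039
Total out = 305.6 lbmol/h; y_B = 9.039 / 305.6 = 0.02958.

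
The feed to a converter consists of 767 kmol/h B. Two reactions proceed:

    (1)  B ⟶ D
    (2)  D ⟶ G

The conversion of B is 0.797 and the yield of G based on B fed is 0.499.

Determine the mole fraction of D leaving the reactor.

Conversion of B: B consumed = 1ξ₁ = 0.797 × 767 → ξ₁ = 611.3 kmol/h.
Yield of G: 1ξ₂ / 767 = 0.499 → ξ₂ = 382.7 kmol/h.
Outlet amounts (n = n₀ + Σ ν·ξ):
  B: 767 − 1(611.3) = 155.7
  D: 0 + 1(611.3) − 1(382.7) = 228.6
  G: 0 + 1(382.7) = 382.7
Total out = 767 kmol/h; y_D = 228.6 / 767 = 0.298.

0.298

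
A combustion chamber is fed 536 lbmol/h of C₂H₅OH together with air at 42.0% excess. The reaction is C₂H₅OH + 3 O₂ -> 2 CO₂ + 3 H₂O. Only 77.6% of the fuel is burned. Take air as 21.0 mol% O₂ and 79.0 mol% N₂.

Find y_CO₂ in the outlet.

0.0703

Stoichiometric O₂ = 3 × 536 = 1608 lbmol/h; O₂ fed = 1608 × 1.420 = 2283 lbmol/h.
N₂ fed = 2283 × 79/21 = 8590 lbmol/h.
Fuel reacted = 0.776 × 536 → ξ = 415.9 lbmol/h.
Outlet (n = n₀ + ν ξ):
  C₂H₅OH: 536 − 1(415.9) = 120.1
  O₂: 2283 − 3(415.9) = 1036
  N₂: 8590 (inert)
  CO₂: 0 + 2(415.9) = 831.9
  H₂O: 0 + 3(415.9) = 1248
Total out = 11830 lbmol/h; y_CO₂ = 831.9 / 11830 = 0.07035.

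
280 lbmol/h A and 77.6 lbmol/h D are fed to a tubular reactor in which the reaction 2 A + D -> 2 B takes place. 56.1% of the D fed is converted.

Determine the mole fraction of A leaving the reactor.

D reacted = 0.561 × 77.6 = 43.53 lbmol/h; ν_D = −1, so ξ = 43.53/1 = 43.53 lbmol/h.
Outlet amounts (n = n₀ + ν ξ):
  A: 280 − 2(43.53) = 192.9
  D: 77.6 − 1(43.53) = 34.07
  B: 0 + 2(43.53) = 87.07
Total out = 314.1 lbmol/h; y_A = 192.9 / 314.1 = 0.6143.

0.614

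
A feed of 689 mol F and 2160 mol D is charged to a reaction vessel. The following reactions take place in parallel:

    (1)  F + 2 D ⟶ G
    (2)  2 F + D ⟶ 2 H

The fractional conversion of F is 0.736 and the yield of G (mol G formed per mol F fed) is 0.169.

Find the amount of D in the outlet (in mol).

1730 mol

Yield of G: 1ξ₁ / 689 = 0.169 → ξ₁ = 116.4 mol.
Conversion of F: 1ξ₁ + 2ξ₂ = 0.736 × 689 = 507.1 → ξ₂ = 195.3 mol.
Outlet amounts (n = n₀ + Σ ν·ξ):
  F: 689 − 1(116.4) − 2(195.3) = 181.9
  D: 2160 − 2(116.4) − 1(195.3) = 1732
  G: 0 + 1(116.4) = 116.4
  H: 0 + 2(195.3) = 390.7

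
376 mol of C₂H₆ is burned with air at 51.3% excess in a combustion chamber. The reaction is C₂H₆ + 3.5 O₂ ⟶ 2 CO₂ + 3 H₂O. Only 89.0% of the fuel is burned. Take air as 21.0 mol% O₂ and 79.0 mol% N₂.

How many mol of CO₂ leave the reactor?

Stoichiometric O₂ = 3.5 × 376 = 1316 mol; O₂ fed = 1316 × 1.513 = 1991 mol.
N₂ fed = 1991 × 79/21 = 7490 mol.
Fuel reacted = 0.89 × 376 → ξ = 334.6 mol.
Outlet (n = n₀ + ν ξ):
  C₂H₆: 376 − 1(334.6) = 41.36
  O₂: 1991 − 3.5(334.6) = 819.9
  N₂: 7490 (inert)
  CO₂: 0 + 2(334.6) = 669.3
  H₂O: 0 + 3(334.6) = 1004

669 mol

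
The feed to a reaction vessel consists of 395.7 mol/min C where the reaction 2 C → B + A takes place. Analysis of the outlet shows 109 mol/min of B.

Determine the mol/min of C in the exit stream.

178 mol/min

For B: n = n₀ + 1ξ → 109 = 0 + 1ξ, giving ξ = 109 mol/min.
Outlet amounts (n = n₀ + ν ξ):
  C: 395.7 − 2(109) = 177.7
  B: 0 + 1(109) = 109
  A: 0 + 1(109) = 109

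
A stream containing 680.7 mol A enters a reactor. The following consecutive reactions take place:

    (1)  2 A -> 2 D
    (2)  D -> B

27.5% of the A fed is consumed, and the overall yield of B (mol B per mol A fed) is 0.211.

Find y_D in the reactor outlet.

Conversion of A: A consumed = 2ξ₁ = 0.275 × 680.7 → ξ₁ = 93.6 mol.
Yield of B: 1ξ₂ / 680.7 = 0.211 → ξ₂ = 143.6 mol.
Outlet amounts (n = n₀ + Σ ν·ξ):
  A: 680.7 − 2(93.6) = 493.5
  D: 0 + 2(93.6) − 1(143.6) = 43.56
  B: 0 + 1(143.6) = 143.6
Total out = 680.7 mol; y_D = 43.56 / 680.7 = 0.064.

0.064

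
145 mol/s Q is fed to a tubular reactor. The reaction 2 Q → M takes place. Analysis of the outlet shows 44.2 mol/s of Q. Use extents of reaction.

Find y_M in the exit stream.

0.533

For Q: n = n₀ − 2ξ → 44.2 = 145 − 2ξ, giving ξ = 50.4 mol/s.
Outlet amounts (n = n₀ + ν ξ):
  Q: 145 − 2(50.4) = 44.2
  M: 0 + 1(50.4) = 50.4
Total out = 94.6 mol/s; y_M = 50.4 / 94.6 = 0.5328.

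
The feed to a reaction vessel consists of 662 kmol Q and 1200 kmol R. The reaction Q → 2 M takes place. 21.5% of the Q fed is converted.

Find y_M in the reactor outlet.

0.142

Q reacted = 0.215 × 662 = 142.3 kmol; ν_Q = −1, so ξ = 142.3/1 = 142.3 kmol.
Outlet amounts (n = n₀ + ν ξ):
  Q: 662 − 1(142.3) = 519.7
  M: 0 + 2(142.3) = 284.7
  R: 1200 (inert)
Total out = 2004 kmol; y_M = 284.7 / 2004 = 0.142.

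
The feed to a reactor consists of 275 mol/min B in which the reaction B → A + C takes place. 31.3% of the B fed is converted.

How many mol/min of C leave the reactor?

B reacted = 0.313 × 275 = 86.08 mol/min; ν_B = −1, so ξ = 86.08/1 = 86.08 mol/min.
Outlet amounts (n = n₀ + ν ξ):
  B: 275 − 1(86.08) = 188.9
  A: 0 + 1(86.08) = 86.08
  C: 0 + 1(86.08) = 86.08

86.1 mol/min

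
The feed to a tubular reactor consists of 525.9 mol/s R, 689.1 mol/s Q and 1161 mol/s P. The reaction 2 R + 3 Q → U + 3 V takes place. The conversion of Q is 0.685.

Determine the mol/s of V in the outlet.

Q reacted = 0.685 × 689.1 = 472 mol/s; ν_Q = −3, so ξ = 472/3 = 157.3 mol/s.
Outlet amounts (n = n₀ + ν ξ):
  R: 525.9 − 2(157.3) = 211.2
  Q: 689.1 − 3(157.3) = 217.1
  U: 0 + 1(157.3) = 157.3
  V: 0 + 3(157.3) = 472
  P: 1161 (inert)

472 mol/s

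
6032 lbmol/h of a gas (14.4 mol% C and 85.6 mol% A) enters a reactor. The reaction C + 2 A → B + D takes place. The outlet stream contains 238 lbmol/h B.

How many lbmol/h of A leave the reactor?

For B: n = n₀ + 1ξ → 238 = 0 + 1ξ, giving ξ = 238 lbmol/h.
Outlet amounts (n = n₀ + ν ξ):
  C: 868.6 − 1(238) = 630.6
  A: 5163 − 2(238) = 4687
  B: 0 + 1(238) = 238
  D: 0 + 1(238) = 238

4690 lbmol/h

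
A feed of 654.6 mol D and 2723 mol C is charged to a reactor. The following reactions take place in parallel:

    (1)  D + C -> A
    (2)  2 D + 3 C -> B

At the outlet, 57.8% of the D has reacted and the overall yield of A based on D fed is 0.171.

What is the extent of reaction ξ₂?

Yield of A: 1ξ₁ / 654.6 = 0.171 → ξ₁ = 111.9 mol.
Conversion of D: 1ξ₁ + 2ξ₂ = 0.578 × 654.6 = 378.4 → ξ₂ = 133.2 mol.
Outlet amounts (n = n₀ + Σ ν·ξ):
  D: 654.6 − 1(111.9) − 2(133.2) = 276.2
  C: 2723 − 1(111.9) − 3(133.2) = 2211
  A: 0 + 1(111.9) = 111.9
  B: 0 + 1(133.2) = 133.2

ξ₂ = 133 mol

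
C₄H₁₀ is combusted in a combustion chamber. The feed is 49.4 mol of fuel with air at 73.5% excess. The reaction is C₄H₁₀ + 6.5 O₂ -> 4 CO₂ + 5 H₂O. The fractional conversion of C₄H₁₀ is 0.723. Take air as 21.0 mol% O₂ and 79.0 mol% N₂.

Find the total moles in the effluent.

Stoichiometric O₂ = 6.5 × 49.4 = 321.1 mol; O₂ fed = 321.1 × 1.735 = 557.1 mol.
N₂ fed = 557.1 × 79/21 = 2096 mol.
Fuel reacted = 0.723 × 49.4 → ξ = 35.72 mol.
Outlet (n = n₀ + ν ξ):
  C₄H₁₀: 49.4 − 1(35.72) = 13.68
  O₂: 557.1 − 6.5(35.72) = 325
  N₂: 2096 (inert)
  CO₂: 0 + 4(35.72) = 142.9
  H₂O: 0 + 5(35.72) = 178.6
Total out = 13.68 + 325 + 2096 + 142.9 + 178.6 = 2756 mol.

2760 mol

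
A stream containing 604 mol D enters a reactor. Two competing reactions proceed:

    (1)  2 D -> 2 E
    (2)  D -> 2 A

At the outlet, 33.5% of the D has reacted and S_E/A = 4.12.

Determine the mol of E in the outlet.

180 mol

Conversion of D: D consumed = 0.335 × 604 = 202.3 mol = 2ξ₁ + 1ξ₂.
Selectivity: 2ξ₁ / (2ξ₂) = 4.12 → ξ₁ = 4.12 ξ₂.
Substitute: (2·4.12 + 1) ξ₂ = 202.3 → ξ₂ = 21.9 mol, ξ₁ = 90.22 mol.
Outlet amounts (n = n₀ + Σ ν·ξ):
  D: 604 − 2(90.22) − 1(21.9) = 401.7
  E: 0 + 2(90.22) = 180.4
  A: 0 + 2(21.9) = 43.8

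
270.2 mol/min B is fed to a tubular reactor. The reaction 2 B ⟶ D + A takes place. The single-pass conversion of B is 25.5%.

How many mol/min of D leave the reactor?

B reacted = 0.255 × 270.2 = 68.9 mol/min; ν_B = −2, so ξ = 68.9/2 = 34.45 mol/min.
Outlet amounts (n = n₀ + ν ξ):
  B: 270.2 − 2(34.45) = 201.3
  D: 0 + 1(34.45) = 34.45
  A: 0 + 1(34.45) = 34.45

34.5 mol/min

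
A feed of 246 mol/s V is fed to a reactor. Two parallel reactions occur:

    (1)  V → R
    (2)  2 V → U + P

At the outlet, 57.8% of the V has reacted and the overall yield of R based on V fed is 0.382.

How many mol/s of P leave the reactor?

Yield of R: 1ξ₁ / 246 = 0.382 → ξ₁ = 93.97 mol/s.
Conversion of V: 1ξ₁ + 2ξ₂ = 0.578 × 246 = 142.2 → ξ₂ = 24.11 mol/s.
Outlet amounts (n = n₀ + Σ ν·ξ):
  V: 246 − 1(93.97) − 2(24.11) = 103.8
  R: 0 + 1(93.97) = 93.97
  U: 0 + 1(24.11) = 24.11
  P: 0 + 1(24.11) = 24.11

24.1 mol/s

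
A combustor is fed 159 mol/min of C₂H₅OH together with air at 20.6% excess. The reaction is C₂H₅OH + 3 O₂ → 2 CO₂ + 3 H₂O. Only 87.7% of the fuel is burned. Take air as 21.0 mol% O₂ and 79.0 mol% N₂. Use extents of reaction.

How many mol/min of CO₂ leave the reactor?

Stoichiometric O₂ = 3 × 159 = 477 mol/min; O₂ fed = 477 × 1.206 = 575.3 mol/min.
N₂ fed = 575.3 × 79/21 = 2164 mol/min.
Fuel reacted = 0.877 × 159 → ξ = 139.4 mol/min.
Outlet (n = n₀ + ν ξ):
  C₂H₅OH: 159 − 1(139.4) = 19.56
  O₂: 575.3 − 3(139.4) = 156.9
  N₂: 2164 (inert)
  CO₂: 0 + 2(139.4) = 278.9
  H₂O: 0 + 3(139.4) = 418.3

279 mol/min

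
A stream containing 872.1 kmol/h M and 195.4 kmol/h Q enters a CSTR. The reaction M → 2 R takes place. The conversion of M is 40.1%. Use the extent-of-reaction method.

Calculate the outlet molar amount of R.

699 kmol/h

M reacted = 0.401 × 872.1 = 349.7 kmol/h; ν_M = −1, so ξ = 349.7/1 = 349.7 kmol/h.
Outlet amounts (n = n₀ + ν ξ):
  M: 872.1 − 1(349.7) = 522.4
  R: 0 + 2(349.7) = 699.4
  Q: 195.4 (inert)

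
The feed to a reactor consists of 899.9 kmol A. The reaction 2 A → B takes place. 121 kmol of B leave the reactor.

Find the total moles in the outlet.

779 kmol

For B: n = n₀ + 1ξ → 121 = 0 + 1ξ, giving ξ = 121 kmol.
Outlet amounts (n = n₀ + ν ξ):
  A: 899.9 − 2(121) = 657.9
  B: 0 + 1(121) = 121
Total out = 657.9 + 121 = 778.9 kmol.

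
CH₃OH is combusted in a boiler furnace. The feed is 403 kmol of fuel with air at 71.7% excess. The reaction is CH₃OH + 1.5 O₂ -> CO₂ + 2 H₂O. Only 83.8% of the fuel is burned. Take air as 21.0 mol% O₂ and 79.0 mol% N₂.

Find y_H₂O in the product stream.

0.122

Stoichiometric O₂ = 1.5 × 403 = 604.5 kmol; O₂ fed = 604.5 × 1.717 = 1038 kmol.
N₂ fed = 1038 × 79/21 = 3905 kmol.
Fuel reacted = 0.838 × 403 → ξ = 337.7 kmol.
Outlet (n = n₀ + ν ξ):
  CH₃OH: 403 − 1(337.7) = 65.29
  O₂: 1038 − 1.5(337.7) = 531.4
  N₂: 3905 (inert)
  CO₂: 0 + 1(337.7) = 337.7
  H₂O: 0 + 2(337.7) = 675.4
Total out = 5514 kmol; y_H₂O = 675.4 / 5514 = 0.1225.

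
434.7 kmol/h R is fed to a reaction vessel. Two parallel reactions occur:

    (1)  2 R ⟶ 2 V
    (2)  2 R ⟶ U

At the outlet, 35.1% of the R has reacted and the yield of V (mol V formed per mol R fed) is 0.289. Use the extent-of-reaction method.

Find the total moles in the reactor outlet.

Yield of V: 2ξ₁ / 434.7 = 0.289 → ξ₁ = 62.81 kmol/h.
Conversion of R: 2ξ₁ + 2ξ₂ = 0.351 × 434.7 = 152.6 → ξ₂ = 13.48 kmol/h.
Outlet amounts (n = n₀ + Σ ν·ξ):
  R: 434.7 − 2(62.81) − 2(13.48) = 282.1
  V: 0 + 2(62.81) = 125.6
  U: 0 + 1(13.48) = 13.48
Total out = 282.1 + 125.6 + 13.48 = 421.2 kmol/h.

421 kmol/h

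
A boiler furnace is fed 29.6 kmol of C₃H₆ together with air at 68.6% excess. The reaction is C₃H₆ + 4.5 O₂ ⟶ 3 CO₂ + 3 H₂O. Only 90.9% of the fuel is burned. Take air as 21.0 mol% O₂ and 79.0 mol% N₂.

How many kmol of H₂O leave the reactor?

80.7 kmol

Stoichiometric O₂ = 4.5 × 29.6 = 133.2 kmol; O₂ fed = 133.2 × 1.686 = 224.6 kmol.
N₂ fed = 224.6 × 79/21 = 844.8 kmol.
Fuel reacted = 0.909 × 29.6 → ξ = 26.91 kmol.
Outlet (n = n₀ + ν ξ):
  C₃H₆: 29.6 − 1(26.91) = 2.694
  O₂: 224.6 − 4.5(26.91) = 103.5
  N₂: 844.8 (inert)
  CO₂: 0 + 3(26.91) = 80.72
  H₂O: 0 + 3(26.91) = 80.72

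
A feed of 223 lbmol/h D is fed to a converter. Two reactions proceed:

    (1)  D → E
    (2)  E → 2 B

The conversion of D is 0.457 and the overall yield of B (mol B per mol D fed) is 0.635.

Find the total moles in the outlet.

Conversion of D: D consumed = 1ξ₁ = 0.457 × 223 → ξ₁ = 101.9 lbmol/h.
Yield of B: 2ξ₂ / 223 = 0.635 → ξ₂ = 70.8 lbmol/h.
Outlet amounts (n = n₀ + Σ ν·ξ):
  D: 223 − 1(101.9) = 121.1
  E: 0 + 1(101.9) − 1(70.8) = 31.11
  B: 0 + 2(70.8) = 141.6
Total out = 121.1 + 31.11 + 141.6 = 293.8 lbmol/h.

294 lbmol/h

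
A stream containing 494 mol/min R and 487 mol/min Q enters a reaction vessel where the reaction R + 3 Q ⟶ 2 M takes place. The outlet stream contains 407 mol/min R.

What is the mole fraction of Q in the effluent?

0.28

For R: n = n₀ − 1ξ → 407 = 494 − 1ξ, giving ξ = 87 mol/min.
Outlet amounts (n = n₀ + ν ξ):
  R: 494 − 1(87) = 407
  Q: 487 − 3(87) = 226
  M: 0 + 2(87) = 174
Total out = 807 mol/min; y_Q = 226 / 807 = 0.28.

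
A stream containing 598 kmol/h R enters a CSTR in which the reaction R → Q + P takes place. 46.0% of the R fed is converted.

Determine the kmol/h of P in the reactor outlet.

275 kmol/h

R reacted = 0.46 × 598 = 275.1 kmol/h; ν_R = −1, so ξ = 275.1/1 = 275.1 kmol/h.
Outlet amounts (n = n₀ + ν ξ):
  R: 598 − 1(275.1) = 322.9
  Q: 0 + 1(275.1) = 275.1
  P: 0 + 1(275.1) = 275.1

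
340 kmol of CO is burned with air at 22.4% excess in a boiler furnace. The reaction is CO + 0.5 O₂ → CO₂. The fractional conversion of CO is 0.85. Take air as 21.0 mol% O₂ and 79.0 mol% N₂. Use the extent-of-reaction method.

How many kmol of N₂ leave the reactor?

Stoichiometric O₂ = 0.5 × 340 = 170 kmol; O₂ fed = 170 × 1.224 = 208.1 kmol.
N₂ fed = 208.1 × 79/21 = 782.8 kmol.
Fuel reacted = 0.85 × 340 → ξ = 289 kmol.
Outlet (n = n₀ + ν ξ):
  CO: 340 − 1(289) = 51
  O₂: 208.1 − 0.5(289) = 63.58
  N₂: 782.8 (inert)
  CO₂: 0 + 1(289) = 289

783 kmol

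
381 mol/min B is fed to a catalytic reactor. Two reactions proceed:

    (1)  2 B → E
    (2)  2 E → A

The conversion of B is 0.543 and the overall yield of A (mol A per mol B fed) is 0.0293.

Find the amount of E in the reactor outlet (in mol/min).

81.1 mol/min

Conversion of B: B consumed = 2ξ₁ = 0.543 × 381 → ξ₁ = 103.4 mol/min.
Yield of A: 1ξ₂ / 381 = 0.0293 → ξ₂ = 11.16 mol/min.
Outlet amounts (n = n₀ + Σ ν·ξ):
  B: 381 − 2(103.4) = 174.1
  E: 0 + 1(103.4) − 2(11.16) = 81.11
  A: 0 + 1(11.16) = 11.16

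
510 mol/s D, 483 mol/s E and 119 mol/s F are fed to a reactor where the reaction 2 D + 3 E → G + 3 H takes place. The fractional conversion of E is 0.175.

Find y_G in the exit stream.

0.026

E reacted = 0.175 × 483 = 84.52 mol/s; ν_E = −3, so ξ = 84.52/3 = 28.17 mol/s.
Outlet amounts (n = n₀ + ν ξ):
  D: 510 − 2(28.17) = 453.6
  E: 483 − 3(28.17) = 398.5
  G: 0 + 1(28.17) = 28.17
  H: 0 + 3(28.17) = 84.52
  F: 119 (inert)
Total out = 1084 mol/s; y_G = 28.17 / 1084 = 0.026.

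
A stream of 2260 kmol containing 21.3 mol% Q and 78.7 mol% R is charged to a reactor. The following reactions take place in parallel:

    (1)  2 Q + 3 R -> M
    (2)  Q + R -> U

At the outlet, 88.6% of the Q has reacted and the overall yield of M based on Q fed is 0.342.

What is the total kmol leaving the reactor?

Yield of M: 1ξ₁ / 481.4 = 0.342 → ξ₁ = 164.6 kmol.
Conversion of Q: 2ξ₁ + 1ξ₂ = 0.886 × 481.4 = 426.5 → ξ₂ = 97.24 kmol.
Outlet amounts (n = n₀ + Σ ν·ξ):
  Q: 481.4 − 2(164.6) − 1(97.24) = 54.88
  R: 1779 − 3(164.6) − 1(97.24) = 1187
  M: 0 + 1(164.6) = 164.6
  U: 0 + 1(97.24) = 97.24
Total out = 54.88 + 1187 + 164.6 + 97.24 = 1504 kmol.

1500 kmol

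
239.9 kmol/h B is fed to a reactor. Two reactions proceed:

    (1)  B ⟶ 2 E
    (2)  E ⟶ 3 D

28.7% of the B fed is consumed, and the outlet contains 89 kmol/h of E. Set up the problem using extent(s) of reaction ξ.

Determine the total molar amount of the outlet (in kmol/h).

Conversion of B: B consumed = 1ξ₁ = 0.287 × 239.9 → ξ₁ = 68.85 kmol/h.
E balance: n_E = 0 + 2ξ₁ − 1ξ₂ = 89 → ξ₂ = (2·68.85 − 89)/1 = 48.7 kmol/h.
Outlet amounts (n = n₀ + Σ ν·ξ):
  B: 239.9 − 1(68.85) = 171
  E: 0 + 2(68.85) − 1(48.7) = 89
  D: 0 + 3(48.7) = 146.1
Total out = 171 + 89 + 146.1 = 406.2 kmol/h.

406 kmol/h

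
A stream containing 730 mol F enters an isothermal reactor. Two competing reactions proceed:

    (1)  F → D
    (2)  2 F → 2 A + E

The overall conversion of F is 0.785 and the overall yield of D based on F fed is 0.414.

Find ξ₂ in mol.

ξ₂ = 135 mol

Yield of D: 1ξ₁ / 730 = 0.414 → ξ₁ = 302.2 mol.
Conversion of F: 1ξ₁ + 2ξ₂ = 0.785 × 730 = 573.1 → ξ₂ = 135.4 mol.
Outlet amounts (n = n₀ + Σ ν·ξ):
  F: 730 − 1(302.2) − 2(135.4) = 156.9
  D: 0 + 1(302.2) = 302.2
  A: 0 + 2(135.4) = 270.8
  E: 0 + 1(135.4) = 135.4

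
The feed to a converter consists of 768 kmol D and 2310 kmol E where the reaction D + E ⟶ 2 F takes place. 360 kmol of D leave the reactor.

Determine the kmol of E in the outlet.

1900 kmol

For D: n = n₀ − 1ξ → 360 = 768 − 1ξ, giving ξ = 408 kmol.
Outlet amounts (n = n₀ + ν ξ):
  D: 768 − 1(408) = 360
  E: 2310 − 1(408) = 1902
  F: 0 + 2(408) = 816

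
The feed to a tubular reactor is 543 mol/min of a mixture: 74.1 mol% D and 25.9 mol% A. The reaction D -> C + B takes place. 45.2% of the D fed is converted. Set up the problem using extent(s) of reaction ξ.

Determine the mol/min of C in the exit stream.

182 mol/min

D reacted = 0.452 × 402.4 = 181.9 mol/min; ν_D = −1, so ξ = 181.9/1 = 181.9 mol/min.
Outlet amounts (n = n₀ + ν ξ):
  D: 402.4 − 1(181.9) = 220.5
  C: 0 + 1(181.9) = 181.9
  B: 0 + 1(181.9) = 181.9
  A: 140.6 (inert)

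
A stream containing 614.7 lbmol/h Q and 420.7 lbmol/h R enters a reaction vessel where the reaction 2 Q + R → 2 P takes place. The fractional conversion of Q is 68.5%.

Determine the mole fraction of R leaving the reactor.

Q reacted = 0.685 × 614.7 = 421.1 lbmol/h; ν_Q = −2, so ξ = 421.1/2 = 210.5 lbmol/h.
Outlet amounts (n = n₀ + ν ξ):
  Q: 614.7 − 2(210.5) = 193.6
  R: 420.7 − 1(210.5) = 210.2
  P: 0 + 2(210.5) = 421.1
Total out = 824.9 lbmol/h; y_R = 210.2 / 824.9 = 0.2548.

0.255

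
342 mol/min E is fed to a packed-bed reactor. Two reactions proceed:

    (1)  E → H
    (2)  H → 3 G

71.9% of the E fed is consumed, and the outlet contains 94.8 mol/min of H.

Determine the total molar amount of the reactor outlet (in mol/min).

644 mol/min

Conversion of E: E consumed = 1ξ₁ = 0.719 × 342 → ξ₁ = 245.9 mol/min.
H balance: n_H = 0 + 1ξ₁ − 1ξ₂ = 94.8 → ξ₂ = (1·245.9 − 94.8)/1 = 151.1 mol/min.
Outlet amounts (n = n₀ + Σ ν·ξ):
  E: 342 − 1(245.9) = 96.1
  H: 0 + 1(245.9) − 1(151.1) = 94.8
  G: 0 + 3(151.1) = 453.3
Total out = 96.1 + 94.8 + 453.3 = 644.2 mol/min.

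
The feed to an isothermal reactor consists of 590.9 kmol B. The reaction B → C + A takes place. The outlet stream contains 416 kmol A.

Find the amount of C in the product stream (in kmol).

For A: n = n₀ + 1ξ → 416 = 0 + 1ξ, giving ξ = 416 kmol.
Outlet amounts (n = n₀ + ν ξ):
  B: 590.9 − 1(416) = 174.9
  C: 0 + 1(416) = 416
  A: 0 + 1(416) = 416

416 kmol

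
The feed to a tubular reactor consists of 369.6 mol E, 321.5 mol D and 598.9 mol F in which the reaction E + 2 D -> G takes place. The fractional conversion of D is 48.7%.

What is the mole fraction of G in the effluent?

D reacted = 0.487 × 321.5 = 156.6 mol; ν_D = −2, so ξ = 156.6/2 = 78.29 mol.
Outlet amounts (n = n₀ + ν ξ):
  E: 369.6 − 1(78.29) = 291.3
  D: 321.5 − 2(78.29) = 164.9
  G: 0 + 1(78.29) = 78.29
  F: 598.9 (inert)
Total out = 1133 mol; y_G = 78.29 / 1133 = 0.06907.

0.0691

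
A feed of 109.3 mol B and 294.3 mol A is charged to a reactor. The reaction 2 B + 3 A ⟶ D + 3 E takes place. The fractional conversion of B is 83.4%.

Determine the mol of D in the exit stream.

B reacted = 0.834 × 109.3 = 91.16 mol; ν_B = −2, so ξ = 91.16/2 = 45.58 mol.
Outlet amounts (n = n₀ + ν ξ):
  B: 109.3 − 2(45.58) = 18.14
  A: 294.3 − 3(45.58) = 157.6
  D: 0 + 1(45.58) = 45.58
  E: 0 + 3(45.58) = 136.7

45.6 mol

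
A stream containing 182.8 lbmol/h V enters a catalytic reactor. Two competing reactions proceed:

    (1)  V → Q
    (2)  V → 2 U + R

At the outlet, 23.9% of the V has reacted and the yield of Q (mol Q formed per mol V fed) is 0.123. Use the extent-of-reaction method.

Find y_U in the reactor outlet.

Yield of Q: 1ξ₁ / 182.8 = 0.123 → ξ₁ = 22.48 lbmol/h.
Conversion of V: 1ξ₁ + 1ξ₂ = 0.239 × 182.8 = 43.69 → ξ₂ = 21.2 lbmol/h.
Outlet amounts (n = n₀ + Σ ν·ξ):
  V: 182.8 − 1(22.48) − 1(21.2) = 139.1
  Q: 0 + 1(22.48) = 22.48
  U: 0 + 2(21.2) = 42.41
  R: 0 + 1(21.2) = 21.2
Total out = 225.2 lbmol/h; y_U = 42.41 / 225.2 = 0.1883.

0.188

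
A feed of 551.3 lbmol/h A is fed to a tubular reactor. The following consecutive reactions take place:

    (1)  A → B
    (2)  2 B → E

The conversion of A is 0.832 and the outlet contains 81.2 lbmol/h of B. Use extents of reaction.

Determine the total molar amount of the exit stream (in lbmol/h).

363 lbmol/h

Conversion of A: A consumed = 1ξ₁ = 0.832 × 551.3 → ξ₁ = 458.7 lbmol/h.
B balance: n_B = 0 + 1ξ₁ − 2ξ₂ = 81.2 → ξ₂ = (1·458.7 − 81.2)/2 = 188.7 lbmol/h.
Outlet amounts (n = n₀ + Σ ν·ξ):
  A: 551.3 − 1(458.7) = 92.62
  B: 0 + 1(458.7) − 2(188.7) = 81.2
  E: 0 + 1(188.7) = 188.7
Total out = 92.62 + 81.2 + 188.7 = 362.6 lbmol/h.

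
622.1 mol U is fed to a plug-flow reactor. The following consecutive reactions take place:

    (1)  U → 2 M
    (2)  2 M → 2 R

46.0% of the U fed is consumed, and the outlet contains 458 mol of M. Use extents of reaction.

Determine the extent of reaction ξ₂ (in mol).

Conversion of U: U consumed = 1ξ₁ = 0.46 × 622.1 → ξ₁ = 286.2 mol.
M balance: n_M = 0 + 2ξ₁ − 2ξ₂ = 458 → ξ₂ = (2·286.2 − 458)/2 = 57.17 mol.
Outlet amounts (n = n₀ + Σ ν·ξ):
  U: 622.1 − 1(286.2) = 335.9
  M: 0 + 2(286.2) − 2(57.17) = 458
  R: 0 + 2(57.17) = 114.3

ξ₂ = 57.2 mol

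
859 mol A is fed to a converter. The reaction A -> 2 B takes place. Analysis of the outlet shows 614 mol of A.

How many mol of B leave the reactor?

490 mol

For A: n = n₀ − 1ξ → 614 = 859 − 1ξ, giving ξ = 245 mol.
Outlet amounts (n = n₀ + ν ξ):
  A: 859 − 1(245) = 614
  B: 0 + 2(245) = 490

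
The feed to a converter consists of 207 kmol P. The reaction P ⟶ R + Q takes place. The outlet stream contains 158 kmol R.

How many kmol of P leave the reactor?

For R: n = n₀ + 1ξ → 158 = 0 + 1ξ, giving ξ = 158 kmol.
Outlet amounts (n = n₀ + ν ξ):
  P: 207 − 1(158) = 49
  R: 0 + 1(158) = 158
  Q: 0 + 1(158) = 158

49 kmol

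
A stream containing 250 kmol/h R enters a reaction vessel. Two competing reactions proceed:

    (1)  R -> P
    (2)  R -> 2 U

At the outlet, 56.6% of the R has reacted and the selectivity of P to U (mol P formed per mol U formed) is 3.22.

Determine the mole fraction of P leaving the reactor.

Conversion of R: R consumed = 0.566 × 250 = 141.5 kmol/h = 1ξ₁ + 1ξ₂.
Selectivity: 1ξ₁ / (2ξ₂) = 3.22 → ξ₁ = 6.44 ξ₂.
Substitute: (1·6.44 + 1) ξ₂ = 141.5 → ξ₂ = 19.02 kmol/h, ξ₁ = 122.5 kmol/h.
Outlet amounts (n = n₀ + Σ ν·ξ):
  R: 250 − 1(122.5) − 1(19.02) = 108.5
  P: 0 + 1(122.5) = 122.5
  U: 0 + 2(19.02) = 38.04
Total out = 269 kmol/h; y_P = 122.5 / 269 = 0.4553.

0.455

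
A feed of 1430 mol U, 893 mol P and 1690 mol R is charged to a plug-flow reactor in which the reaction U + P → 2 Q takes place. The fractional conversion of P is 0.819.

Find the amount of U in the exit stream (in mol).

699 mol

P reacted = 0.819 × 893 = 731.4 mol; ν_P = −1, so ξ = 731.4/1 = 731.4 mol.
Outlet amounts (n = n₀ + ν ξ):
  U: 1430 − 1(731.4) = 698.6
  P: 893 − 1(731.4) = 161.6
  Q: 0 + 2(731.4) = 1463
  R: 1690 (inert)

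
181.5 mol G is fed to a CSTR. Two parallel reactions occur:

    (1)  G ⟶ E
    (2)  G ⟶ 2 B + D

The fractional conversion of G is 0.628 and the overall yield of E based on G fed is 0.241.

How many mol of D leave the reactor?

70.2 mol

Yield of E: 1ξ₁ / 181.5 = 0.241 → ξ₁ = 43.74 mol.
Conversion of G: 1ξ₁ + 1ξ₂ = 0.628 × 181.5 = 114 → ξ₂ = 70.24 mol.
Outlet amounts (n = n₀ + Σ ν·ξ):
  G: 181.5 − 1(43.74) − 1(70.24) = 67.52
  E: 0 + 1(43.74) = 43.74
  B: 0 + 2(70.24) = 140.5
  D: 0 + 1(70.24) = 70.24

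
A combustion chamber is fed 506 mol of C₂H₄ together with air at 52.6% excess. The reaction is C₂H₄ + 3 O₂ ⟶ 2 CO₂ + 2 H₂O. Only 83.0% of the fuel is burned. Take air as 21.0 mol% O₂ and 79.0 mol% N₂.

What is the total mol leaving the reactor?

Stoichiometric O₂ = 3 × 506 = 1518 mol; O₂ fed = 1518 × 1.526 = 2316 mol.
N₂ fed = 2316 × 79/21 = 8714 mol.
Fuel reacted = 0.83 × 506 → ξ = 420 mol.
Outlet (n = n₀ + ν ξ):
  C₂H₄: 506 − 1(420) = 86.02
  O₂: 2316 − 3(420) = 1057
  N₂: 8714 (inert)
  CO₂: 0 + 2(420) = 840
  H₂O: 0 + 2(420) = 840
Total out = 86.02 + 1057 + 8714 + 840 + 840 = 11540 mol.

11500 mol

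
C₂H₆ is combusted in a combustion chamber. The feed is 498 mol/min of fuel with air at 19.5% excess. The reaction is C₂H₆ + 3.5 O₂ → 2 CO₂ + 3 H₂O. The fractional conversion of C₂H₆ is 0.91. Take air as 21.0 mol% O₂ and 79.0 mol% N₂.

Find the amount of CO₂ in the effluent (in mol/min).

906 mol/min

Stoichiometric O₂ = 3.5 × 498 = 1743 mol/min; O₂ fed = 1743 × 1.195 = 2083 mol/min.
N₂ fed = 2083 × 79/21 = 7836 mol/min.
Fuel reacted = 0.91 × 498 → ξ = 453.2 mol/min.
Outlet (n = n₀ + ν ξ):
  C₂H₆: 498 − 1(453.2) = 44.82
  O₂: 2083 − 3.5(453.2) = 496.8
  N₂: 7836 (inert)
  CO₂: 0 + 2(453.2) = 906.4
  H₂O: 0 + 3(453.2) = 1360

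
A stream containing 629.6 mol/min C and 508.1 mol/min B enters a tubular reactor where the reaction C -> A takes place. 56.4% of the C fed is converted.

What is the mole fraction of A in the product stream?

0.312

C reacted = 0.564 × 629.6 = 355.1 mol/min; ν_C = −1, so ξ = 355.1/1 = 355.1 mol/min.
Outlet amounts (n = n₀ + ν ξ):
  C: 629.6 − 1(355.1) = 274.5
  A: 0 + 1(355.1) = 355.1
  B: 508.1 (inert)
Total out = 1138 mol/min; y_A = 355.1 / 1138 = 0.3121.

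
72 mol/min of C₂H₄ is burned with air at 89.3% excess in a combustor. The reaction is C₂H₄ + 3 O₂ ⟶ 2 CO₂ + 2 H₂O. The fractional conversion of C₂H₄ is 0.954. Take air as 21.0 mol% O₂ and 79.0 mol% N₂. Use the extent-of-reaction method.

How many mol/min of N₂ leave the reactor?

Stoichiometric O₂ = 3 × 72 = 216 mol/min; O₂ fed = 216 × 1.893 = 408.9 mol/min.
N₂ fed = 408.9 × 79/21 = 1538 mol/min.
Fuel reacted = 0.954 × 72 → ξ = 68.69 mol/min.
Outlet (n = n₀ + ν ξ):
  C₂H₄: 72 − 1(68.69) = 3.312
  O₂: 408.9 − 3(68.69) = 202.8
  N₂: 1538 (inert)
  CO₂: 0 + 2(68.69) = 137.4
  H₂O: 0 + 2(68.69) = 137.4

1540 mol/min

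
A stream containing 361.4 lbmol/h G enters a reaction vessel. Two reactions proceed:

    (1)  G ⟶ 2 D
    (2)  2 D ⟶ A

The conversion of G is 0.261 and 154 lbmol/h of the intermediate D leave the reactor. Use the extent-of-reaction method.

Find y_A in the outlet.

0.0395

Conversion of G: G consumed = 1ξ₁ = 0.261 × 361.4 → ξ₁ = 94.33 lbmol/h.
D balance: n_D = 0 + 2ξ₁ − 2ξ₂ = 154 → ξ₂ = (2·94.33 − 154)/2 = 17.33 lbmol/h.
Outlet amounts (n = n₀ + Σ ν·ξ):
  G: 361.4 − 1(94.33) = 267.1
  D: 0 + 2(94.33) − 2(17.33) = 154
  A: 0 + 1(17.33) = 17.33
Total out = 438.4 lbmol/h; y_A = 17.33 / 438.4 = 0.03952.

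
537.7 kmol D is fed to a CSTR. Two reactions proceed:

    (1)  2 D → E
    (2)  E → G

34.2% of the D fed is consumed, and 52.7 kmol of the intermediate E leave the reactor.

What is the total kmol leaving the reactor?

Conversion of D: D consumed = 2ξ₁ = 0.342 × 537.7 → ξ₁ = 91.95 kmol.
E balance: n_E = 0 + 1ξ₁ − 1ξ₂ = 52.7 → ξ₂ = (1·91.95 − 52.7)/1 = 39.25 kmol.
Outlet amounts (n = n₀ + Σ ν·ξ):
  D: 537.7 − 2(91.95) = 353.8
  E: 0 + 1(91.95) − 1(39.25) = 52.7
  G: 0 + 1(39.25) = 39.25
Total out = 353.8 + 52.7 + 39.25 = 445.8 kmol.

446 kmol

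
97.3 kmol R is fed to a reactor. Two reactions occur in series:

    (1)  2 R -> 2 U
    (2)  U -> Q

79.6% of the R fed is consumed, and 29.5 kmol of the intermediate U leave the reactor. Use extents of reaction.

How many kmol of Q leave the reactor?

48 kmol

Conversion of R: R consumed = 2ξ₁ = 0.796 × 97.3 → ξ₁ = 38.73 kmol.
U balance: n_U = 0 + 2ξ₁ − 1ξ₂ = 29.5 → ξ₂ = (2·38.73 − 29.5)/1 = 47.95 kmol.
Outlet amounts (n = n₀ + Σ ν·ξ):
  R: 97.3 − 2(38.73) = 19.85
  U: 0 + 2(38.73) − 1(47.95) = 29.5
  Q: 0 + 1(47.95) = 47.95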